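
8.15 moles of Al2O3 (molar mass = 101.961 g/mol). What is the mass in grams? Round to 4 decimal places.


mass = n * M
mass = 8.15 * 101.961
mass = 830.98215 g, rounded to 4 dp:

830.9822 g


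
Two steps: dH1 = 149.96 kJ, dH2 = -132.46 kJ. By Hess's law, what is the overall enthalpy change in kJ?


Hess's law: enthalpy is a state function, so add the step enthalpies.
dH_total = dH1 + dH2 = 149.96 + (-132.46)
dH_total = 17.5 kJ:

17.50 kJ


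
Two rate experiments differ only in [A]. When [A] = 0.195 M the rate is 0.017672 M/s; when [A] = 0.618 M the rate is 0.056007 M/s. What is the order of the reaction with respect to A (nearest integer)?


Rate is proportional to [A]^n, so rate2/rate1 = ([A]2/[A]1)^n. Take logs to solve for n.
rate2/rate1 = 0.056007 / 0.017672 = 3.1693
[A]2/[A]1 = 0.618 / 0.195 = 3.1692
n = ln(3.1693) / ln(3.1692) = 1.0
Nearest integer order:

1


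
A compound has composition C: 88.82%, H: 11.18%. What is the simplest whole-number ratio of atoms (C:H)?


Assume 100 g of compound, divide each mass% by atomic mass to get moles, then normalize by the smallest to get a raw atom ratio.
Moles per 100 g: C: 88.82/12.011 = 7.3949, H: 11.18/1.008 = 11.0913
Raw ratio (divide by min = 7.3949): C: 1.0, H: 1.5
Multiply by 2 to clear fractions: C: 2.0 ~= 2, H: 3.0 ~= 3
Reduce by GCD to get the simplest whole-number ratio:

2:3


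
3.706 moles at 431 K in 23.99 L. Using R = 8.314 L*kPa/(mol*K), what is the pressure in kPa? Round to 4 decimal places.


PV = nRT, solve for P = nRT / V.
nRT = 3.706 * 8.314 * 431 = 13279.8358
P = 13279.8358 / 23.99
P = 553.55714048 kPa, rounded to 4 dp:

553.5571 kPa


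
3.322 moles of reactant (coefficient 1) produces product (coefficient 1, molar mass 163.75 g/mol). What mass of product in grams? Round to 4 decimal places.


Use the coefficient ratio to convert reactant moles to product moles, then multiply by the product's molar mass.
moles_P = moles_R * (coeff_P / coeff_R) = 3.322 * (1/1) = 3.322
mass_P = moles_P * M_P = 3.322 * 163.75
mass_P = 543.9775 g, rounded to 4 dp:

543.9775 g


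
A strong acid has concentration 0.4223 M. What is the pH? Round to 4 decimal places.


A strong acid dissociates completely, so [H+] equals the given concentration.
pH = -log10([H+]) = -log10(0.4223)
pH = 0.37437892, rounded to 4 dp:

0.3744


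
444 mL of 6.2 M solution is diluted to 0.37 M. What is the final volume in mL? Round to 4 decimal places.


Dilution: M1*V1 = M2*V2, solve for V2.
V2 = M1*V1 / M2
V2 = 6.2 * 444 / 0.37
V2 = 2752.8 / 0.37
V2 = 7440.0 mL, rounded to 4 dp:

7440.0000 mL


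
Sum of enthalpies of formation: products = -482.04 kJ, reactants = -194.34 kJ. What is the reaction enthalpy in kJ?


dH_rxn = sum(dH_f products) - sum(dH_f reactants)
dH_rxn = -482.04 - (-194.34)
dH_rxn = -287.7 kJ:

-287.70 kJ


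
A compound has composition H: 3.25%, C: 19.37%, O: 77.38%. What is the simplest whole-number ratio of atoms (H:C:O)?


Assume 100 g of compound, divide each mass% by atomic mass to get moles, then normalize by the smallest to get a raw atom ratio.
Moles per 100 g: H: 3.25/1.008 = 3.2242, C: 19.37/12.011 = 1.6127, O: 77.38/15.999 = 4.8366
Raw ratio (divide by min = 1.6127): H: 1.999, C: 1.0, O: 2.999
Multiply by 1 to clear fractions: H: 1.999 ~= 2, C: 1.0 ~= 1, O: 2.999 ~= 3
Reduce by GCD to get the simplest whole-number ratio:

2:1:3


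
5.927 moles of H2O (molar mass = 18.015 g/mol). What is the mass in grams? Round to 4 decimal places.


mass = n * M
mass = 5.927 * 18.015
mass = 106.774905 g, rounded to 4 dp:

106.7749 g


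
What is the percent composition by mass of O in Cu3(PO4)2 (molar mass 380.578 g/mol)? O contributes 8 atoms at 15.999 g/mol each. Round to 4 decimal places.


pct = 100 * (n_elem * M_elem) / M_total
mass_contribution = 8 * 15.999 = 127.992 g/mol
pct = 100 * 127.992 / 380.578
pct = 33.63095082 %, rounded to 4 dp:

33.6310 %


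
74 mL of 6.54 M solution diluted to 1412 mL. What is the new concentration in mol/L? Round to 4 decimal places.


Dilution: M1*V1 = M2*V2, solve for M2.
M2 = M1*V1 / V2
M2 = 6.54 * 74 / 1412
M2 = 483.96 / 1412
M2 = 0.34274788 mol/L, rounded to 4 dp:

0.3427 mol/L


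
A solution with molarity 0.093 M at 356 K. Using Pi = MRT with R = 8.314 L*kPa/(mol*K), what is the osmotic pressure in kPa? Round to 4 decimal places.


Osmotic pressure (van't Hoff): Pi = M*R*T.
RT = 8.314 * 356 = 2959.784
Pi = 0.093 * 2959.784
Pi = 275.259912 kPa, rounded to 4 dp:

275.2599 kPa


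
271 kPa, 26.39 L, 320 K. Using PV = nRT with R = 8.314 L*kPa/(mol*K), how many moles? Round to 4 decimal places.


PV = nRT, solve for n = PV / (RT).
PV = 271 * 26.39 = 7151.69
RT = 8.314 * 320 = 2660.48
n = 7151.69 / 2660.48
n = 2.68812019 mol, rounded to 4 dp:

2.6881 mol


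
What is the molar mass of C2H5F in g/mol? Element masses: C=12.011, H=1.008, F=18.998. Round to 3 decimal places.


M = sum(count * atomic_mass) over atoms.
M = 2*12.011 + 5*1.008 + 1*18.998
M = 24.022 + 5.04 + 18.998
M = 48.06 g/mol, rounded to 3 dp:

48.060 g/mol


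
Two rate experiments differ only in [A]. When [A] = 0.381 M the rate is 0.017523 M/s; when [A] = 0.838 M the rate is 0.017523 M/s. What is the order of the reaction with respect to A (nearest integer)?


Rate is proportional to [A]^n, so rate2/rate1 = ([A]2/[A]1)^n. Take logs to solve for n.
rate2/rate1 = 0.017523 / 0.017523 = 1.0
[A]2/[A]1 = 0.838 / 0.381 = 2.1995
n = ln(1.0) / ln(2.1995) = 0.0
Nearest integer order:

0


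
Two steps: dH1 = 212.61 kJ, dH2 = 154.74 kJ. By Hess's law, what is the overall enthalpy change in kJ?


Hess's law: enthalpy is a state function, so add the step enthalpies.
dH_total = dH1 + dH2 = 212.61 + (154.74)
dH_total = 367.35 kJ:

367.35 kJ


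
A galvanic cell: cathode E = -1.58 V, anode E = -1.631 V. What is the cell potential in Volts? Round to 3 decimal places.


Standard cell potential: E_cell = E_cathode - E_anode.
E_cell = -1.58 - (-1.631)
E_cell = 0.051 V, rounded to 3 dp:

0.051 V


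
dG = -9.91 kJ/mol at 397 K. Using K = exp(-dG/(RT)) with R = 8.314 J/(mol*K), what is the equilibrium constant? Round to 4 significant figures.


dG is in kJ/mol; multiply by 1000 to match R in J/(mol*K).
RT = 8.314 * 397 = 3300.658 J/mol
exponent = -dG*1000 / (RT) = -(-9.91*1000) / 3300.658 = 3.00243164
K = exp(3.00243164)
K = 20.134437, rounded to 4 significant figures:

20.13


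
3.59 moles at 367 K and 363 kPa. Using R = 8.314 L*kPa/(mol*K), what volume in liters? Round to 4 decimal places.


PV = nRT, solve for V = nRT / P.
nRT = 3.59 * 8.314 * 367 = 10953.9444
V = 10953.9444 / 363
V = 30.17615537 L, rounded to 4 dp:

30.1762 L


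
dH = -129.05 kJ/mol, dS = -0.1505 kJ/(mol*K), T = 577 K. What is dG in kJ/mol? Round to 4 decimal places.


Gibbs: dG = dH - T*dS (consistent units, dS already in kJ/(mol*K)).
T*dS = 577 * -0.1505 = -86.8385
dG = -129.05 - (-86.8385)
dG = -42.2115 kJ/mol, rounded to 4 dp:

-42.2115 kJ/mol


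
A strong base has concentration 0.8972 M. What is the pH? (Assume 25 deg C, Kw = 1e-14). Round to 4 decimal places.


A strong base dissociates completely, so [OH-] equals the given concentration.
pOH = -log10([OH-]) = -log10(0.8972) = 0.047111
pH = 14 - pOH = 14 - 0.047111
pH = 13.952889, rounded to 4 dp:

13.9529


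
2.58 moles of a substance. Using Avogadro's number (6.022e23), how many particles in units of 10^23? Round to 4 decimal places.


N = n * NA, then divide by 1e23 for the requested units.
N / 1e23 = n * 6.022
N / 1e23 = 2.58 * 6.022
N / 1e23 = 15.53676, rounded to 4 dp:

15.5368


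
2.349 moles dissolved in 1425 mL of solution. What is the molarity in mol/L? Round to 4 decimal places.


Convert volume to liters: V_L = V_mL / 1000.
V_L = 1425 / 1000 = 1.425 L
M = n / V_L = 2.349 / 1.425
M = 1.64842105 mol/L, rounded to 4 dp:

1.6484 mol/L


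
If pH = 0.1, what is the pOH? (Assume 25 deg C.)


At 25 deg C, pH + pOH = 14.
pOH = 14 - pH = 14 - 0.1
pOH = 13.9:

13.90


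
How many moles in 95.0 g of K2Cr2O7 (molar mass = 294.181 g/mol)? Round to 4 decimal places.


n = mass / M
n = 95.0 / 294.181
n = 0.32293044 mol, rounded to 4 dp:

0.3229 mol


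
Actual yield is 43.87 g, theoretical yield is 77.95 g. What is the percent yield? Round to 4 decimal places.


% yield = 100 * actual / theoretical
% yield = 100 * 43.87 / 77.95
% yield = 56.27966645 %, rounded to 4 dp:

56.2797 %


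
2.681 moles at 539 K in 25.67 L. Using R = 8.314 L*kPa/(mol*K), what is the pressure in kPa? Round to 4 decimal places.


PV = nRT, solve for P = nRT / V.
nRT = 2.681 * 8.314 * 539 = 12014.2205
P = 12014.2205 / 25.67
P = 468.02573042 kPa, rounded to 4 dp:

468.0257 kPa


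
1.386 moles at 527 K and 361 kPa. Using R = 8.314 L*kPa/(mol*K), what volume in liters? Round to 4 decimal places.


PV = nRT, solve for V = nRT / P.
nRT = 1.386 * 8.314 * 527 = 6072.7285
V = 6072.7285 / 361
V = 16.8219626 L, rounded to 4 dp:

16.8220 L


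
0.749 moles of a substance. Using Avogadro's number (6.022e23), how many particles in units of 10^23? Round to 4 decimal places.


N = n * NA, then divide by 1e23 for the requested units.
N / 1e23 = n * 6.022
N / 1e23 = 0.749 * 6.022
N / 1e23 = 4.510478, rounded to 4 dp:

4.5105


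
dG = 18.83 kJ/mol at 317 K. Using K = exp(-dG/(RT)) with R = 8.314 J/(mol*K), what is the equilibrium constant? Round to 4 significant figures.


dG is in kJ/mol; multiply by 1000 to match R in J/(mol*K).
RT = 8.314 * 317 = 2635.538 J/mol
exponent = -dG*1000 / (RT) = -(18.83*1000) / 2635.538 = -7.1446513
K = exp(-7.1446513)
K = 0.00078907333, rounded to 4 significant figures:

0.0007891


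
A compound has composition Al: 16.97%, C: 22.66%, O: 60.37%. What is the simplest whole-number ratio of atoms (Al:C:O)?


Assume 100 g of compound, divide each mass% by atomic mass to get moles, then normalize by the smallest to get a raw atom ratio.
Moles per 100 g: Al: 16.97/26.982 = 0.6289, C: 22.66/12.011 = 1.8866, O: 60.37/15.999 = 3.7734
Raw ratio (divide by min = 0.6289): Al: 1.0, C: 3.0, O: 6.0
Multiply by 1 to clear fractions: Al: 1.0 ~= 1, C: 3.0 ~= 3, O: 6.0 ~= 6
Reduce by GCD to get the simplest whole-number ratio:

1:3:6


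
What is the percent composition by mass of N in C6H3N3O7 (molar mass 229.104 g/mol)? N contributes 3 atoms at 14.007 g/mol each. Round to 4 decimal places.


pct = 100 * (n_elem * M_elem) / M_total
mass_contribution = 3 * 14.007 = 42.021 g/mol
pct = 100 * 42.021 / 229.104
pct = 18.34145192 %, rounded to 4 dp:

18.3415 %


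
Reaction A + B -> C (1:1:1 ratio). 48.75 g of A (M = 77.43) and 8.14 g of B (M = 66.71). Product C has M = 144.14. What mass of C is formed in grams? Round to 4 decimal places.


Find moles of each reactant; the smaller value is the limiting reagent in a 1:1:1 reaction, so moles_C equals moles of the limiter.
n_A = mass_A / M_A = 48.75 / 77.43 = 0.629601 mol
n_B = mass_B / M_B = 8.14 / 66.71 = 0.122021 mol
Limiting reagent: B (smaller), n_limiting = 0.122021 mol
mass_C = n_limiting * M_C = 0.122021 * 144.14
mass_C = 17.58810694 g, rounded to 4 dp:

17.5881 g


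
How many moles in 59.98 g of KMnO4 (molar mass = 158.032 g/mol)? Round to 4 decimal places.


n = mass / M
n = 59.98 / 158.032
n = 0.37954338 mol, rounded to 4 dp:

0.3795 mol


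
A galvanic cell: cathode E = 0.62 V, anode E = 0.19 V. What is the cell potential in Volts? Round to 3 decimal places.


Standard cell potential: E_cell = E_cathode - E_anode.
E_cell = 0.62 - (0.19)
E_cell = 0.43 V, rounded to 3 dp:

0.430 V


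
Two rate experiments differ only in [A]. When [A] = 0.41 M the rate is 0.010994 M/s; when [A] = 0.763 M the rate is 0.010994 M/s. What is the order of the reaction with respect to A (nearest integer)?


Rate is proportional to [A]^n, so rate2/rate1 = ([A]2/[A]1)^n. Take logs to solve for n.
rate2/rate1 = 0.010994 / 0.010994 = 1.0
[A]2/[A]1 = 0.763 / 0.41 = 1.861
n = ln(1.0) / ln(1.861) = 0.0
Nearest integer order:

0


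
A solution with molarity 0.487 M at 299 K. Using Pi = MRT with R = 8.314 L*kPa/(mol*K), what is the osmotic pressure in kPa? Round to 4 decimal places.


Osmotic pressure (van't Hoff): Pi = M*R*T.
RT = 8.314 * 299 = 2485.886
Pi = 0.487 * 2485.886
Pi = 1210.626482 kPa, rounded to 4 dp:

1210.6265 kPa


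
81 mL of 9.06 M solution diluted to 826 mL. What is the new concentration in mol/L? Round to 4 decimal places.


Dilution: M1*V1 = M2*V2, solve for M2.
M2 = M1*V1 / V2
M2 = 9.06 * 81 / 826
M2 = 733.86 / 826
M2 = 0.88845036 mol/L, rounded to 4 dp:

0.8885 mol/L


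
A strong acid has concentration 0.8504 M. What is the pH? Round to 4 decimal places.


A strong acid dissociates completely, so [H+] equals the given concentration.
pH = -log10([H+]) = -log10(0.8504)
pH = 0.07037675, rounded to 4 dp:

0.0704


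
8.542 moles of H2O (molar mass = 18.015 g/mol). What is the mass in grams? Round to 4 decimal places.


mass = n * M
mass = 8.542 * 18.015
mass = 153.88413 g, rounded to 4 dp:

153.8841 g


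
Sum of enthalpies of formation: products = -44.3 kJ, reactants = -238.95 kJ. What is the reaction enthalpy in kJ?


dH_rxn = sum(dH_f products) - sum(dH_f reactants)
dH_rxn = -44.3 - (-238.95)
dH_rxn = 194.65 kJ:

194.65 kJ


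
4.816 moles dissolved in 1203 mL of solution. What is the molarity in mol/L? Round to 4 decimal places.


Convert volume to liters: V_L = V_mL / 1000.
V_L = 1203 / 1000 = 1.203 L
M = n / V_L = 4.816 / 1.203
M = 4.00332502 mol/L, rounded to 4 dp:

4.0033 mol/L


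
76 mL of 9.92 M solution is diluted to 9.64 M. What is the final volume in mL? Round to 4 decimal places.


Dilution: M1*V1 = M2*V2, solve for V2.
V2 = M1*V1 / M2
V2 = 9.92 * 76 / 9.64
V2 = 753.92 / 9.64
V2 = 78.20746888 mL, rounded to 4 dp:

78.2075 mL


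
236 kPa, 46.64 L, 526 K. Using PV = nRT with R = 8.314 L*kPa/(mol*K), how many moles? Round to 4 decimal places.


PV = nRT, solve for n = PV / (RT).
PV = 236 * 46.64 = 11007.04
RT = 8.314 * 526 = 4373.164
n = 11007.04 / 4373.164
n = 2.51695111 mol, rounded to 4 dp:

2.5170 mol


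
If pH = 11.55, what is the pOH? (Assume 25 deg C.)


At 25 deg C, pH + pOH = 14.
pOH = 14 - pH = 14 - 11.55
pOH = 2.45:

2.45


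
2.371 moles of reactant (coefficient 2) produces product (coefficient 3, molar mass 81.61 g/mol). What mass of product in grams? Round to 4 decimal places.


Use the coefficient ratio to convert reactant moles to product moles, then multiply by the product's molar mass.
moles_P = moles_R * (coeff_P / coeff_R) = 2.371 * (3/2) = 3.5565
mass_P = moles_P * M_P = 3.5565 * 81.61
mass_P = 290.245965 g, rounded to 4 dp:

290.2460 g


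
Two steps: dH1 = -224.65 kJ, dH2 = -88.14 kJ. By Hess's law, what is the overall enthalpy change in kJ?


Hess's law: enthalpy is a state function, so add the step enthalpies.
dH_total = dH1 + dH2 = -224.65 + (-88.14)
dH_total = -312.79 kJ:

-312.79 kJ


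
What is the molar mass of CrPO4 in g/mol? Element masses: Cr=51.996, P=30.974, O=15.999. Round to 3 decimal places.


M = sum(count * atomic_mass) over atoms.
M = 1*51.996 + 1*30.974 + 4*15.999
M = 51.996 + 30.974 + 63.996
M = 146.966 g/mol, rounded to 3 dp:

146.966 g/mol


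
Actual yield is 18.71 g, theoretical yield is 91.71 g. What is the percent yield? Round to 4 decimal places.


% yield = 100 * actual / theoretical
% yield = 100 * 18.71 / 91.71
% yield = 20.40126486 %, rounded to 4 dp:

20.4013 %


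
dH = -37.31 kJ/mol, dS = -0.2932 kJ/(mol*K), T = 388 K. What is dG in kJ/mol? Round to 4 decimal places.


Gibbs: dG = dH - T*dS (consistent units, dS already in kJ/(mol*K)).
T*dS = 388 * -0.2932 = -113.7616
dG = -37.31 - (-113.7616)
dG = 76.4516 kJ/mol, rounded to 4 dp:

76.4516 kJ/mol


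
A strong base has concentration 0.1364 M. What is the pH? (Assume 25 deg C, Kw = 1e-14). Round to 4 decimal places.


A strong base dissociates completely, so [OH-] equals the given concentration.
pOH = -log10([OH-]) = -log10(0.1364) = 0.865186
pH = 14 - pOH = 14 - 0.865186
pH = 13.134814, rounded to 4 dp:

13.1348


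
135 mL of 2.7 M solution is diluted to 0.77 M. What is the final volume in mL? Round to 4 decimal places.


Dilution: M1*V1 = M2*V2, solve for V2.
V2 = M1*V1 / M2
V2 = 2.7 * 135 / 0.77
V2 = 364.5 / 0.77
V2 = 473.37662338 mL, rounded to 4 dp:

473.3766 mL


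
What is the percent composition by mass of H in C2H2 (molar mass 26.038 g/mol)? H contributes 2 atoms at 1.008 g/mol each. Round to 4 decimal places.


pct = 100 * (n_elem * M_elem) / M_total
mass_contribution = 2 * 1.008 = 2.016 g/mol
pct = 100 * 2.016 / 26.038
pct = 7.74253015 %, rounded to 4 dp:

7.7425 %


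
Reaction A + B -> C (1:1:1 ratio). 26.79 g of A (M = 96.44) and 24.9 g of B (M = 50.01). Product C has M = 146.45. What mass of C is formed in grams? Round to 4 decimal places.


Find moles of each reactant; the smaller value is the limiting reagent in a 1:1:1 reaction, so moles_C equals moles of the limiter.
n_A = mass_A / M_A = 26.79 / 96.44 = 0.277789 mol
n_B = mass_B / M_B = 24.9 / 50.01 = 0.4979 mol
Limiting reagent: A (smaller), n_limiting = 0.277789 mol
mass_C = n_limiting * M_C = 0.277789 * 146.45
mass_C = 40.68219905 g, rounded to 4 dp:

40.6822 g


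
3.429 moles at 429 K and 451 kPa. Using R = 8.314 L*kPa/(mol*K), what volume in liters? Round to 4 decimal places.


PV = nRT, solve for V = nRT / P.
nRT = 3.429 * 8.314 * 429 = 12230.2349
V = 12230.2349 / 451
V = 27.11803747 L, rounded to 4 dp:

27.1180 L


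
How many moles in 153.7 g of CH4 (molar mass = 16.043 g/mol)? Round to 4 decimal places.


n = mass / M
n = 153.7 / 16.043
n = 9.5805024 mol, rounded to 4 dp:

9.5805 mol


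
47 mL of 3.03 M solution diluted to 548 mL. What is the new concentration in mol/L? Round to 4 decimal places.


Dilution: M1*V1 = M2*V2, solve for M2.
M2 = M1*V1 / V2
M2 = 3.03 * 47 / 548
M2 = 142.41 / 548
M2 = 0.25987226 mol/L, rounded to 4 dp:

0.2599 mol/L


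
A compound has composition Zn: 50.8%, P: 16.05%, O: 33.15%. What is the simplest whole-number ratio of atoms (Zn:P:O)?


Assume 100 g of compound, divide each mass% by atomic mass to get moles, then normalize by the smallest to get a raw atom ratio.
Moles per 100 g: Zn: 50.8/65.38 = 0.777, P: 16.05/30.974 = 0.5182, O: 33.15/15.999 = 2.072
Raw ratio (divide by min = 0.5182): Zn: 1.499, P: 1.0, O: 3.999
Multiply by 2 to clear fractions: Zn: 2.999 ~= 3, P: 2.0 ~= 2, O: 7.997 ~= 8
Reduce by GCD to get the simplest whole-number ratio:

3:2:8


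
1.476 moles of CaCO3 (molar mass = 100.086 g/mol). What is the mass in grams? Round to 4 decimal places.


mass = n * M
mass = 1.476 * 100.086
mass = 147.726936 g, rounded to 4 dp:

147.7269 g


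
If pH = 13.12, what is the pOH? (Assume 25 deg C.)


At 25 deg C, pH + pOH = 14.
pOH = 14 - pH = 14 - 13.12
pOH = 0.88:

0.88


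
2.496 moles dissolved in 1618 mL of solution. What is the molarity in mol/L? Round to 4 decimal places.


Convert volume to liters: V_L = V_mL / 1000.
V_L = 1618 / 1000 = 1.618 L
M = n / V_L = 2.496 / 1.618
M = 1.54264524 mol/L, rounded to 4 dp:

1.5426 mol/L


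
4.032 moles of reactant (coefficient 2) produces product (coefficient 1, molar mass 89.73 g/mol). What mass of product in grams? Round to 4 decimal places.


Use the coefficient ratio to convert reactant moles to product moles, then multiply by the product's molar mass.
moles_P = moles_R * (coeff_P / coeff_R) = 4.032 * (1/2) = 2.016
mass_P = moles_P * M_P = 2.016 * 89.73
mass_P = 180.89568 g, rounded to 4 dp:

180.8957 g


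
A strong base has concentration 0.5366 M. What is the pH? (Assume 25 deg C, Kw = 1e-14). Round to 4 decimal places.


A strong base dissociates completely, so [OH-] equals the given concentration.
pOH = -log10([OH-]) = -log10(0.5366) = 0.270349
pH = 14 - pOH = 14 - 0.270349
pH = 13.729651, rounded to 4 dp:

13.7297


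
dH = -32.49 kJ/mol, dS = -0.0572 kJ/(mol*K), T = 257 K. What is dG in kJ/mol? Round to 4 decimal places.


Gibbs: dG = dH - T*dS (consistent units, dS already in kJ/(mol*K)).
T*dS = 257 * -0.0572 = -14.7004
dG = -32.49 - (-14.7004)
dG = -17.7896 kJ/mol, rounded to 4 dp:

-17.7896 kJ/mol


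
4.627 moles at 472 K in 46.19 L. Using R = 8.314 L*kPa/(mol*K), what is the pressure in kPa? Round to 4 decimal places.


PV = nRT, solve for P = nRT / V.
nRT = 4.627 * 8.314 * 472 = 18157.3104
P = 18157.3104 / 46.19
P = 393.1004633 kPa, rounded to 4 dp:

393.1005 kPa


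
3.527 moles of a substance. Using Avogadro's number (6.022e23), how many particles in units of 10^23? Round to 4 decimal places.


N = n * NA, then divide by 1e23 for the requested units.
N / 1e23 = n * 6.022
N / 1e23 = 3.527 * 6.022
N / 1e23 = 21.239594, rounded to 4 dp:

21.2396


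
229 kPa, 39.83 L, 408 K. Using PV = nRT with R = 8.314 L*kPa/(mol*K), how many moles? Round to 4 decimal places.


PV = nRT, solve for n = PV / (RT).
PV = 229 * 39.83 = 9121.07
RT = 8.314 * 408 = 3392.112
n = 9121.07 / 3392.112
n = 2.68890591 mol, rounded to 4 dp:

2.6889 mol


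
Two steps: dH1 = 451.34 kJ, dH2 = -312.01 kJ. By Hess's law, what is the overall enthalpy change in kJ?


Hess's law: enthalpy is a state function, so add the step enthalpies.
dH_total = dH1 + dH2 = 451.34 + (-312.01)
dH_total = 139.33 kJ:

139.33 kJ


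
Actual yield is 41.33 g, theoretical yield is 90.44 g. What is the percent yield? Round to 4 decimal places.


% yield = 100 * actual / theoretical
% yield = 100 * 41.33 / 90.44
% yield = 45.69880584 %, rounded to 4 dp:

45.6988 %


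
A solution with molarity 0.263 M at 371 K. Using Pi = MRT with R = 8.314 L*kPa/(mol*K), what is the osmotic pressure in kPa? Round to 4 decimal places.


Osmotic pressure (van't Hoff): Pi = M*R*T.
RT = 8.314 * 371 = 3084.494
Pi = 0.263 * 3084.494
Pi = 811.221922 kPa, rounded to 4 dp:

811.2219 kPa


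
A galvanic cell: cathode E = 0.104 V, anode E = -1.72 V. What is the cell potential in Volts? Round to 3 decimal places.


Standard cell potential: E_cell = E_cathode - E_anode.
E_cell = 0.104 - (-1.72)
E_cell = 1.824 V, rounded to 3 dp:

1.824 V


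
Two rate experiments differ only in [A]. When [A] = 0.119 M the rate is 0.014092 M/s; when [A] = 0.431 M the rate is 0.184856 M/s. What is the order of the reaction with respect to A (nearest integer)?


Rate is proportional to [A]^n, so rate2/rate1 = ([A]2/[A]1)^n. Take logs to solve for n.
rate2/rate1 = 0.184856 / 0.014092 = 13.1178
[A]2/[A]1 = 0.431 / 0.119 = 3.6218
n = ln(13.1178) / ln(3.6218) = 2.0
Nearest integer order:

2


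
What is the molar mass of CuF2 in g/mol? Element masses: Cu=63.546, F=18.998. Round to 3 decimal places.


M = sum(count * atomic_mass) over atoms.
M = 1*63.546 + 2*18.998
M = 63.546 + 37.996
M = 101.542 g/mol, rounded to 3 dp:

101.542 g/mol


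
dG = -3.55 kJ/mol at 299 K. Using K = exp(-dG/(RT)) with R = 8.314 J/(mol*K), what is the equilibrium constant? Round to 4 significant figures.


dG is in kJ/mol; multiply by 1000 to match R in J/(mol*K).
RT = 8.314 * 299 = 2485.886 J/mol
exponent = -dG*1000 / (RT) = -(-3.55*1000) / 2485.886 = 1.42806227
K = exp(1.42806227)
K = 4.1706098, rounded to 4 significant figures:

4.171


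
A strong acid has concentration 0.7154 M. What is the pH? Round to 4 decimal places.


A strong acid dissociates completely, so [H+] equals the given concentration.
pH = -log10([H+]) = -log10(0.7154)
pH = 0.14545106, rounded to 4 dp:

0.1455


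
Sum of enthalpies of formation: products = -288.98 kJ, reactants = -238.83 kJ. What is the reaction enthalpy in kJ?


dH_rxn = sum(dH_f products) - sum(dH_f reactants)
dH_rxn = -288.98 - (-238.83)
dH_rxn = -50.15 kJ:

-50.15 kJ


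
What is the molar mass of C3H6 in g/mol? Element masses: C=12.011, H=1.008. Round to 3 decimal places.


M = sum(count * atomic_mass) over atoms.
M = 3*12.011 + 6*1.008
M = 36.033 + 6.048
M = 42.081 g/mol, rounded to 3 dp:

42.081 g/mol


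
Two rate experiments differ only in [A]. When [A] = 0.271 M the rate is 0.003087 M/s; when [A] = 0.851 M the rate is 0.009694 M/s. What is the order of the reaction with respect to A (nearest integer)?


Rate is proportional to [A]^n, so rate2/rate1 = ([A]2/[A]1)^n. Take logs to solve for n.
rate2/rate1 = 0.009694 / 0.003087 = 3.1403
[A]2/[A]1 = 0.851 / 0.271 = 3.1402
n = ln(3.1403) / ln(3.1402) = 1.0
Nearest integer order:

1


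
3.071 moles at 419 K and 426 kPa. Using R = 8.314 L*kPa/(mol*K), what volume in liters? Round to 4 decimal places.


PV = nRT, solve for V = nRT / P.
nRT = 3.071 * 8.314 * 419 = 10698.0312
V = 10698.0312 / 426
V = 25.1127493 L, rounded to 4 dp:

25.1127 L


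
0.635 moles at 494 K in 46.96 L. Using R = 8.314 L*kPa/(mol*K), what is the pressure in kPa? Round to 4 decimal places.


PV = nRT, solve for P = nRT / V.
nRT = 0.635 * 8.314 * 494 = 2608.0187
P = 2608.0187 / 46.96
P = 55.53702513 kPa, rounded to 4 dp:

55.5370 kPa


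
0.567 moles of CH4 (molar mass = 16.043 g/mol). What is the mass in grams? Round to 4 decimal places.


mass = n * M
mass = 0.567 * 16.043
mass = 9.096381 g, rounded to 4 dp:

9.0964 g


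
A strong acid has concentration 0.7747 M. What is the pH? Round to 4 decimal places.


A strong acid dissociates completely, so [H+] equals the given concentration.
pH = -log10([H+]) = -log10(0.7747)
pH = 0.11086644, rounded to 4 dp:

0.1109


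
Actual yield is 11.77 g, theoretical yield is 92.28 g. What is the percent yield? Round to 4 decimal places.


% yield = 100 * actual / theoretical
% yield = 100 * 11.77 / 92.28
% yield = 12.75465973 %, rounded to 4 dp:

12.7547 %


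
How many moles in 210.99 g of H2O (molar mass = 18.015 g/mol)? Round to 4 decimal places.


n = mass / M
n = 210.99 / 18.015
n = 11.71190674 mol, rounded to 4 dp:

11.7119 mol


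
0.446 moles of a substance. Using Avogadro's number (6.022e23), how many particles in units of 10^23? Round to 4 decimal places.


N = n * NA, then divide by 1e23 for the requested units.
N / 1e23 = n * 6.022
N / 1e23 = 0.446 * 6.022
N / 1e23 = 2.685812, rounded to 4 dp:

2.6858


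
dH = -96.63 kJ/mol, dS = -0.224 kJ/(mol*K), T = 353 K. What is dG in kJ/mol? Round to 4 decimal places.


Gibbs: dG = dH - T*dS (consistent units, dS already in kJ/(mol*K)).
T*dS = 353 * -0.224 = -79.072
dG = -96.63 - (-79.072)
dG = -17.558 kJ/mol, rounded to 4 dp:

-17.5580 kJ/mol


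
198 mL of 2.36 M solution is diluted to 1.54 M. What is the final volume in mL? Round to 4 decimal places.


Dilution: M1*V1 = M2*V2, solve for V2.
V2 = M1*V1 / M2
V2 = 2.36 * 198 / 1.54
V2 = 467.28 / 1.54
V2 = 303.42857143 mL, rounded to 4 dp:

303.4286 mL


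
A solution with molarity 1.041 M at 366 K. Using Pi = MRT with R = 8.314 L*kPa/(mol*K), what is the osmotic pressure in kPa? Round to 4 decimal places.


Osmotic pressure (van't Hoff): Pi = M*R*T.
RT = 8.314 * 366 = 3042.924
Pi = 1.041 * 3042.924
Pi = 3167.683884 kPa, rounded to 4 dp:

3167.6839 kPa


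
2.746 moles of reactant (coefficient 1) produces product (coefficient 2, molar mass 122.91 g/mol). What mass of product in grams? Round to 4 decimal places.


Use the coefficient ratio to convert reactant moles to product moles, then multiply by the product's molar mass.
moles_P = moles_R * (coeff_P / coeff_R) = 2.746 * (2/1) = 5.492
mass_P = moles_P * M_P = 5.492 * 122.91
mass_P = 675.02172 g, rounded to 4 dp:

675.0217 g


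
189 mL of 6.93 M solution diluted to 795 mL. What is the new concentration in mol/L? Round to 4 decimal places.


Dilution: M1*V1 = M2*V2, solve for M2.
M2 = M1*V1 / V2
M2 = 6.93 * 189 / 795
M2 = 1309.77 / 795
M2 = 1.64750943 mol/L, rounded to 4 dp:

1.6475 mol/L


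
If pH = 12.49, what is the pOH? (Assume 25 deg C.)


At 25 deg C, pH + pOH = 14.
pOH = 14 - pH = 14 - 12.49
pOH = 1.51:

1.51


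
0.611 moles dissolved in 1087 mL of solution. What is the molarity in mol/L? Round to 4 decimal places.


Convert volume to liters: V_L = V_mL / 1000.
V_L = 1087 / 1000 = 1.087 L
M = n / V_L = 0.611 / 1.087
M = 0.56209752 mol/L, rounded to 4 dp:

0.5621 mol/L


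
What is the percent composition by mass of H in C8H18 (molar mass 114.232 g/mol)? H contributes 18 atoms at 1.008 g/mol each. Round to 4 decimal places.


pct = 100 * (n_elem * M_elem) / M_total
mass_contribution = 18 * 1.008 = 18.144 g/mol
pct = 100 * 18.144 / 114.232
pct = 15.88346523 %, rounded to 4 dp:

15.8835 %


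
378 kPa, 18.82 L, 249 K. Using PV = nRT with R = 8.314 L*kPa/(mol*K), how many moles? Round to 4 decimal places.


PV = nRT, solve for n = PV / (RT).
PV = 378 * 18.82 = 7113.96
RT = 8.314 * 249 = 2070.186
n = 7113.96 / 2070.186
n = 3.43638688 mol, rounded to 4 dp:

3.4364 mol


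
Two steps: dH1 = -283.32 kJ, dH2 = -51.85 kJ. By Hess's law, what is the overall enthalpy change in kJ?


Hess's law: enthalpy is a state function, so add the step enthalpies.
dH_total = dH1 + dH2 = -283.32 + (-51.85)
dH_total = -335.17 kJ:

-335.17 kJ


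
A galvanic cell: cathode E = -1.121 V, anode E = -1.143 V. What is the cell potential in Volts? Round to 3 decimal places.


Standard cell potential: E_cell = E_cathode - E_anode.
E_cell = -1.121 - (-1.143)
E_cell = 0.022 V, rounded to 3 dp:

0.022 V


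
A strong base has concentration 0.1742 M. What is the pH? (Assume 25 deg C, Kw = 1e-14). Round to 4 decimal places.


A strong base dissociates completely, so [OH-] equals the given concentration.
pOH = -log10([OH-]) = -log10(0.1742) = 0.758952
pH = 14 - pOH = 14 - 0.758952
pH = 13.241048, rounded to 4 dp:

13.2410


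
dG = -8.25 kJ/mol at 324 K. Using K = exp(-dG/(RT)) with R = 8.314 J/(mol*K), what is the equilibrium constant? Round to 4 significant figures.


dG is in kJ/mol; multiply by 1000 to match R in J/(mol*K).
RT = 8.314 * 324 = 2693.736 J/mol
exponent = -dG*1000 / (RT) = -(-8.25*1000) / 2693.736 = 3.06266093
K = exp(3.06266093)
K = 21.384384, rounded to 4 significant figures:

21.38


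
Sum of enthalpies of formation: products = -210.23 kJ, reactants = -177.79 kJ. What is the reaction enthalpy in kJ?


dH_rxn = sum(dH_f products) - sum(dH_f reactants)
dH_rxn = -210.23 - (-177.79)
dH_rxn = -32.44 kJ:

-32.44 kJ


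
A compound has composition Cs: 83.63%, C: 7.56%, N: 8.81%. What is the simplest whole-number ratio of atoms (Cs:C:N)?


Assume 100 g of compound, divide each mass% by atomic mass to get moles, then normalize by the smallest to get a raw atom ratio.
Moles per 100 g: Cs: 83.63/132.905 = 0.6292, C: 7.56/12.011 = 0.6294, N: 8.81/14.007 = 0.629
Raw ratio (divide by min = 0.629): Cs: 1.0, C: 1.001, N: 1.0
Multiply by 1 to clear fractions: Cs: 1.0 ~= 1, C: 1.001 ~= 1, N: 1.0 ~= 1
Reduce by GCD to get the simplest whole-number ratio:

1:1:1


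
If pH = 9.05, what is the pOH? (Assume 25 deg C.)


At 25 deg C, pH + pOH = 14.
pOH = 14 - pH = 14 - 9.05
pOH = 4.95:

4.95


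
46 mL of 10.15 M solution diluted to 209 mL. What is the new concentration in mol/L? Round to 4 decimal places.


Dilution: M1*V1 = M2*V2, solve for M2.
M2 = M1*V1 / V2
M2 = 10.15 * 46 / 209
M2 = 466.9 / 209
M2 = 2.23397129 mol/L, rounded to 4 dp:

2.2340 mol/L


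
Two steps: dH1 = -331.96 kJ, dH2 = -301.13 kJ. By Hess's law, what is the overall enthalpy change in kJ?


Hess's law: enthalpy is a state function, so add the step enthalpies.
dH_total = dH1 + dH2 = -331.96 + (-301.13)
dH_total = -633.09 kJ:

-633.09 kJ


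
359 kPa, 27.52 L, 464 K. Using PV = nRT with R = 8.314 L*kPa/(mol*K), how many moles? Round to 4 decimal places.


PV = nRT, solve for n = PV / (RT).
PV = 359 * 27.52 = 9879.68
RT = 8.314 * 464 = 3857.696
n = 9879.68 / 3857.696
n = 2.56103125 mol, rounded to 4 dp:

2.5610 mol


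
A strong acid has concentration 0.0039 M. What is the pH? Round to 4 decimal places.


A strong acid dissociates completely, so [H+] equals the given concentration.
pH = -log10([H+]) = -log10(0.0039)
pH = 2.40893539, rounded to 4 dp:

2.4089


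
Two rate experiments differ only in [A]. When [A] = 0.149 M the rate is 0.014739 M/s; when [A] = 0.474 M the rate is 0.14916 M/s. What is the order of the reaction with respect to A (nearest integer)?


Rate is proportional to [A]^n, so rate2/rate1 = ([A]2/[A]1)^n. Take logs to solve for n.
rate2/rate1 = 0.14916 / 0.014739 = 10.1201
[A]2/[A]1 = 0.474 / 0.149 = 3.1812
n = ln(10.1201) / ln(3.1812) = 2.0
Nearest integer order:

2


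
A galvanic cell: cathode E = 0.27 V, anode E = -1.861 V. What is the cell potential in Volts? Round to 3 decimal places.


Standard cell potential: E_cell = E_cathode - E_anode.
E_cell = 0.27 - (-1.861)
E_cell = 2.131 V, rounded to 3 dp:

2.131 V


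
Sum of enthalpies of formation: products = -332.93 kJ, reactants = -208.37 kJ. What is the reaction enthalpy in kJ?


dH_rxn = sum(dH_f products) - sum(dH_f reactants)
dH_rxn = -332.93 - (-208.37)
dH_rxn = -124.56 kJ:

-124.56 kJ


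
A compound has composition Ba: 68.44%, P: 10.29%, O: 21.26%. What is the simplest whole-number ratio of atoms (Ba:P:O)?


Assume 100 g of compound, divide each mass% by atomic mass to get moles, then normalize by the smallest to get a raw atom ratio.
Moles per 100 g: Ba: 68.44/137.327 = 0.4984, P: 10.29/30.974 = 0.3322, O: 21.26/15.999 = 1.3288
Raw ratio (divide by min = 0.3322): Ba: 1.5, P: 1.0, O: 4.0
Multiply by 2 to clear fractions: Ba: 3.0 ~= 3, P: 2.0 ~= 2, O: 8.0 ~= 8
Reduce by GCD to get the simplest whole-number ratio:

3:2:8


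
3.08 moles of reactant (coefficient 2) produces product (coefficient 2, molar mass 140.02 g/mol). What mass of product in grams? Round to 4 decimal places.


Use the coefficient ratio to convert reactant moles to product moles, then multiply by the product's molar mass.
moles_P = moles_R * (coeff_P / coeff_R) = 3.08 * (2/2) = 3.08
mass_P = moles_P * M_P = 3.08 * 140.02
mass_P = 431.2616 g, rounded to 4 dp:

431.2616 g


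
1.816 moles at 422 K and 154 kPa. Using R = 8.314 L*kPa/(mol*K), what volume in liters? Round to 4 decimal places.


PV = nRT, solve for V = nRT / P.
nRT = 1.816 * 8.314 * 422 = 6371.4505
V = 6371.4505 / 154
V = 41.37305519 L, rounded to 4 dp:

41.3731 L


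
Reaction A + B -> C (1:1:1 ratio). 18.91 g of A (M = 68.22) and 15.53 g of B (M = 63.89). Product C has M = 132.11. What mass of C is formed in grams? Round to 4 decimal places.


Find moles of each reactant; the smaller value is the limiting reagent in a 1:1:1 reaction, so moles_C equals moles of the limiter.
n_A = mass_A / M_A = 18.91 / 68.22 = 0.277191 mol
n_B = mass_B / M_B = 15.53 / 63.89 = 0.243074 mol
Limiting reagent: B (smaller), n_limiting = 0.243074 mol
mass_C = n_limiting * M_C = 0.243074 * 132.11
mass_C = 32.11250614 g, rounded to 4 dp:

32.1125 g


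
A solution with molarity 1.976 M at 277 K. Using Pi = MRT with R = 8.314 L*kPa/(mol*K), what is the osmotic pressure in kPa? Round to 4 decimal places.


Osmotic pressure (van't Hoff): Pi = M*R*T.
RT = 8.314 * 277 = 2302.978
Pi = 1.976 * 2302.978
Pi = 4550.684528 kPa, rounded to 4 dp:

4550.6845 kPa


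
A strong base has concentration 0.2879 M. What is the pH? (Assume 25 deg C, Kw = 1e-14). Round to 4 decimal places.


A strong base dissociates completely, so [OH-] equals the given concentration.
pOH = -log10([OH-]) = -log10(0.2879) = 0.540758
pH = 14 - pOH = 14 - 0.540758
pH = 13.459242, rounded to 4 dp:

13.4592


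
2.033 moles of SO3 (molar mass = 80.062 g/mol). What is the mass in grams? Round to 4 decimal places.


mass = n * M
mass = 2.033 * 80.062
mass = 162.766046 g, rounded to 4 dp:

162.7660 g


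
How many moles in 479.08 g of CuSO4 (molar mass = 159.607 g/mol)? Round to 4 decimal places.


n = mass / M
n = 479.08 / 159.607
n = 3.00162274 mol, rounded to 4 dp:

3.0016 mol


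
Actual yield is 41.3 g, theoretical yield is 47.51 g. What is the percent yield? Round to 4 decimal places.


% yield = 100 * actual / theoretical
% yield = 100 * 41.3 / 47.51
% yield = 86.92906756 %, rounded to 4 dp:

86.9291 %


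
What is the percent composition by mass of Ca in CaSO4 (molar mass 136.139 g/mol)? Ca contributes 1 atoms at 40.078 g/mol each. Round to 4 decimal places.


pct = 100 * (n_elem * M_elem) / M_total
mass_contribution = 1 * 40.078 = 40.078 g/mol
pct = 100 * 40.078 / 136.139
pct = 29.43902923 %, rounded to 4 dp:

29.4390 %


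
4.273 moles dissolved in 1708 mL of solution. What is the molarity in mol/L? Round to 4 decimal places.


Convert volume to liters: V_L = V_mL / 1000.
V_L = 1708 / 1000 = 1.708 L
M = n / V_L = 4.273 / 1.708
M = 2.50175644 mol/L, rounded to 4 dp:

2.5018 mol/L


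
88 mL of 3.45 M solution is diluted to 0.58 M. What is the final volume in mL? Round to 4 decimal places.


Dilution: M1*V1 = M2*V2, solve for V2.
V2 = M1*V1 / M2
V2 = 3.45 * 88 / 0.58
V2 = 303.6 / 0.58
V2 = 523.44827586 mL, rounded to 4 dp:

523.4483 mL


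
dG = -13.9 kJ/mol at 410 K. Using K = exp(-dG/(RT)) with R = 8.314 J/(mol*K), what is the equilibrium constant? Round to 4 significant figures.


dG is in kJ/mol; multiply by 1000 to match R in J/(mol*K).
RT = 8.314 * 410 = 3408.74 J/mol
exponent = -dG*1000 / (RT) = -(-13.9*1000) / 3408.74 = 4.07775307
K = exp(4.07775307)
K = 59.012723, rounded to 4 significant figures:

59.01


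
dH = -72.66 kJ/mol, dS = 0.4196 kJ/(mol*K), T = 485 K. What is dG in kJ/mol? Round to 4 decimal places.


Gibbs: dG = dH - T*dS (consistent units, dS already in kJ/(mol*K)).
T*dS = 485 * 0.4196 = 203.506
dG = -72.66 - (203.506)
dG = -276.166 kJ/mol, rounded to 4 dp:

-276.1660 kJ/mol


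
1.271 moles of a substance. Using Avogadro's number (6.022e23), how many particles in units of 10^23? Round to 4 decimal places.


N = n * NA, then divide by 1e23 for the requested units.
N / 1e23 = n * 6.022
N / 1e23 = 1.271 * 6.022
N / 1e23 = 7.653962, rounded to 4 dp:

7.6540


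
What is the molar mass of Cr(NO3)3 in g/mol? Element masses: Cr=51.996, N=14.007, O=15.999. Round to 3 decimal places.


M = sum(count * atomic_mass) over atoms.
M = 1*51.996 + 3*14.007 + 9*15.999
M = 51.996 + 42.021 + 143.991
M = 238.008 g/mol, rounded to 3 dp:

238.008 g/mol


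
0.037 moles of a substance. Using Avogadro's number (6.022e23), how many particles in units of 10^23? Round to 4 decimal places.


N = n * NA, then divide by 1e23 for the requested units.
N / 1e23 = n * 6.022
N / 1e23 = 0.037 * 6.022
N / 1e23 = 0.222814, rounded to 4 dp:

0.2228


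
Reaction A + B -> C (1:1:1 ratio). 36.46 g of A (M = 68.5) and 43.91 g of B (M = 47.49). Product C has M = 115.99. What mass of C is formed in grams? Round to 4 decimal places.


Find moles of each reactant; the smaller value is the limiting reagent in a 1:1:1 reaction, so moles_C equals moles of the limiter.
n_A = mass_A / M_A = 36.46 / 68.5 = 0.532263 mol
n_B = mass_B / M_B = 43.91 / 47.49 = 0.924616 mol
Limiting reagent: A (smaller), n_limiting = 0.532263 mol
mass_C = n_limiting * M_C = 0.532263 * 115.99
mass_C = 61.73718537 g, rounded to 4 dp:

61.7372 g


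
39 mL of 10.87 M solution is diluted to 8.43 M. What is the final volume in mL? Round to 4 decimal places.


Dilution: M1*V1 = M2*V2, solve for V2.
V2 = M1*V1 / M2
V2 = 10.87 * 39 / 8.43
V2 = 423.93 / 8.43
V2 = 50.28825623 mL, rounded to 4 dp:

50.2883 mL


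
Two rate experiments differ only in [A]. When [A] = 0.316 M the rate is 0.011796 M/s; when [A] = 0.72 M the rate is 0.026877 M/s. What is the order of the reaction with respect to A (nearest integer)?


Rate is proportional to [A]^n, so rate2/rate1 = ([A]2/[A]1)^n. Take logs to solve for n.
rate2/rate1 = 0.026877 / 0.011796 = 2.2785
[A]2/[A]1 = 0.72 / 0.316 = 2.2785
n = ln(2.2785) / ln(2.2785) = 1.0
Nearest integer order:

1


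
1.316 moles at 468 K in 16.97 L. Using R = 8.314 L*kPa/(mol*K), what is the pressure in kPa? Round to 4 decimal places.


PV = nRT, solve for P = nRT / V.
nRT = 1.316 * 8.314 * 468 = 5120.4928
P = 5120.4928 / 16.97
P = 301.73793754 kPa, rounded to 4 dp:

301.7379 kPa
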